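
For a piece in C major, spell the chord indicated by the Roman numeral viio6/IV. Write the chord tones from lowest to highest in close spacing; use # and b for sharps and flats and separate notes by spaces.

G Bb E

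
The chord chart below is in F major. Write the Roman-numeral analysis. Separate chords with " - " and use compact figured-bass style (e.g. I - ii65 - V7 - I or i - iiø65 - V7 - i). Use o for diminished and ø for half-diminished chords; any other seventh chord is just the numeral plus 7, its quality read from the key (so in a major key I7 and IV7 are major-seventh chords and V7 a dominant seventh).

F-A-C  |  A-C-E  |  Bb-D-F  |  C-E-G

I - iii - IV - V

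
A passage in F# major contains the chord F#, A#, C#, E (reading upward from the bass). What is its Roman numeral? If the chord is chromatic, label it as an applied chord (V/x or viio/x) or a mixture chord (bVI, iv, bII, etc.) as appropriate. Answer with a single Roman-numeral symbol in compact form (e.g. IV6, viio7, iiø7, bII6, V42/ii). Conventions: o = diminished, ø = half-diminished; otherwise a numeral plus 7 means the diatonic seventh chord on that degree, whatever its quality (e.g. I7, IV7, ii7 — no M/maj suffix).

Stacked in thirds the chord is F#-A#-C#-E: a dominant seventh chord on F#.
F# is not a diatonic chord root with this quality in F# major, but it lies a perfect fifth above B (IV), so the chord functions as an applied dominant of IV.

V7/IV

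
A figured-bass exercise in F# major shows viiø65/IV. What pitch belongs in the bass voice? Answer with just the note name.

The applied chord viiø65/IV is rooted on A#: A#-C#-E-G#.
The figure 65 means first inversion — the third is in the bass.

C#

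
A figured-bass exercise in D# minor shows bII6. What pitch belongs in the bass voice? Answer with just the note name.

bII in D# minor has root E; the chord is E-G#-B.
The figure 6 means first inversion — the third is in the bass.

G#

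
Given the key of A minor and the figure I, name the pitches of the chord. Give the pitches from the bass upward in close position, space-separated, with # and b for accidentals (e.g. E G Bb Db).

I is the major tonic (Picardy third), borrowed from the parallel major. In A minor that root is A.
So the chord is A-C#-E.

A C# E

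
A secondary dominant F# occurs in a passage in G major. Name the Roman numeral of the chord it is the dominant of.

The chord is a major triad on F#.
A dominant resolves down a perfect fifth: F# → B. In G major, B is scale degree 3, i.e. iii.

iii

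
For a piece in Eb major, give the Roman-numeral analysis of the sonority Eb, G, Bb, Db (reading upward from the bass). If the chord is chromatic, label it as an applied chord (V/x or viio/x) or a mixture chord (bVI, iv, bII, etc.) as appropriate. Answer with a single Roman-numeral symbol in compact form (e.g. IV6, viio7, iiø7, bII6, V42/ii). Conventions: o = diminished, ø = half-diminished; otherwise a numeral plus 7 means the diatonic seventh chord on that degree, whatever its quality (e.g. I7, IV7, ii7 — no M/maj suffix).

The pitches Eb-G-Bb-Db form a dominant seventh chord rooted on Eb.
Eb is not a diatonic chord root with this quality in Eb major, but it lies a perfect fifth above Ab (IV), so the chord functions as an applied dominant of IV.

V7/IV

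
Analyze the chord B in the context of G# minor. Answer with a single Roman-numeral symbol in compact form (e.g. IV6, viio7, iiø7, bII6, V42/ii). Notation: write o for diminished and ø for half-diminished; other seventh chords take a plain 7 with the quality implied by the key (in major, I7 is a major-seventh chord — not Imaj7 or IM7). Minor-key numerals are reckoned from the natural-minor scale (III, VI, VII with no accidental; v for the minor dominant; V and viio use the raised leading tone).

Stacked in thirds the chord is B-D#-F#: a major triad on B.
In G# minor, B is the mediant; the diatonic major triad there is III.

III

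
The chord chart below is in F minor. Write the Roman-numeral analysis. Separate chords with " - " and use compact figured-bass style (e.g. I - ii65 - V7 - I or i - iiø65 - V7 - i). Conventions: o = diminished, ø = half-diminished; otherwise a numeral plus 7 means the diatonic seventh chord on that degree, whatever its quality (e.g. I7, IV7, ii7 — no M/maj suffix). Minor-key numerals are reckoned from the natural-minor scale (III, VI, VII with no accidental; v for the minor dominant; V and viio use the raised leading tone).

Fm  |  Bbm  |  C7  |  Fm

i - iv - V7 - i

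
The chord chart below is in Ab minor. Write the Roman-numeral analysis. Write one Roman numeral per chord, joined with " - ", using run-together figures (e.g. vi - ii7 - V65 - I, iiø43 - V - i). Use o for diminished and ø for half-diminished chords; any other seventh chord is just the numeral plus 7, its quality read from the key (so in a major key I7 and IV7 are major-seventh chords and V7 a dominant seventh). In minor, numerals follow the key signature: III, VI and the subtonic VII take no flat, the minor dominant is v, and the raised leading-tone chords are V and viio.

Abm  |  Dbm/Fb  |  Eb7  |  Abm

Abm has root Ab, degree 1 in Ab minor, so i.
Dbm/Fb: root Db is the subdominant; minor triad there is iv6.
Eb7: root Eb is the dominant; dominant seventh chord there is V7.
Abm has root Ab, degree 1 in Ab minor, so i.

i - iv6 - V7 - i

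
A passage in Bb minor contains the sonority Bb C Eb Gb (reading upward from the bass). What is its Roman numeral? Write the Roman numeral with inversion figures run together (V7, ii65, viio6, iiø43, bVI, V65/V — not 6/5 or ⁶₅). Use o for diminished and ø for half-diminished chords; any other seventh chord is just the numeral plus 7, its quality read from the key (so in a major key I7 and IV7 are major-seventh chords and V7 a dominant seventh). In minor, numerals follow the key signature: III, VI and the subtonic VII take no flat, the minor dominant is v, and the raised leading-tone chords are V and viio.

iiø42

Stacked in thirds the chord is C-Eb-Gb-Bb: a half-diminished seventh chord on C.
In Bb minor, C is the supertonic; the diatonic half-diminished seventh chord there is iiø7.
With Bb in the bass the chord is in third inversion, so the figured bass is 42.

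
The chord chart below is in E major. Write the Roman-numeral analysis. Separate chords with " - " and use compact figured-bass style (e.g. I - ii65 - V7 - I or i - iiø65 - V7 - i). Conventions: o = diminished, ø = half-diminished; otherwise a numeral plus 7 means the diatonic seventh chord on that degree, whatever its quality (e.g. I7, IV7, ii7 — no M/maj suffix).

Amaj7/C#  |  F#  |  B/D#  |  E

IV65 - V/V - V6 - I

Amaj7/C#: major seventh chord on A = scale degree 4 → IV65.
F#: a major triad on F#, the applied dominant of V → V/V.
B/D#: root B is the dominant; major triad there is V6.
E: major triad on E = scale degree 1 → I.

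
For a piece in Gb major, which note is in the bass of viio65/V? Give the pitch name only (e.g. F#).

Eb

The applied chord viio65/V is rooted on C: C-Eb-Gb-Bbb.
The figure 65 means first inversion — the third is in the bass.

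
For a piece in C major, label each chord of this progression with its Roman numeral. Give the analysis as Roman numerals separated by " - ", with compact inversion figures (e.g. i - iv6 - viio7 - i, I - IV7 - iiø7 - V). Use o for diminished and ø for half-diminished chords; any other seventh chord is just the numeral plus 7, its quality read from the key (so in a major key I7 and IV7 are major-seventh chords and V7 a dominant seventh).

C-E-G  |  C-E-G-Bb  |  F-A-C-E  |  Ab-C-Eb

I - V7/IV - IV7 - bVI

C-E-G: major triad on C = scale degree 1 → I.
C-E-G-Bb: chromatic; C is V of IV, so V7/IV.
F-A-C-E has root F, degree 4 in C major, so IV7.
Ab-C-Eb is non-diatonic — bVI, a mixture chord from C minor.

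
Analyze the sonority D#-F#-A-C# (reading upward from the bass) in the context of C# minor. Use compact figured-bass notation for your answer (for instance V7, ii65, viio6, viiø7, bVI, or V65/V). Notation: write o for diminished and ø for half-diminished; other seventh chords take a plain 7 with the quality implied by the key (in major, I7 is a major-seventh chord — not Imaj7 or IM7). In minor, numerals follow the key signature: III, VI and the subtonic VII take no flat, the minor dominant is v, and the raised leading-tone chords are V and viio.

iiø7

The pitches D#-F#-A-C# form a half-diminished seventh chord rooted on D#.
D# is scale degree 2 in C# minor, and a half-diminished seventh chord on that degree is written iiø7.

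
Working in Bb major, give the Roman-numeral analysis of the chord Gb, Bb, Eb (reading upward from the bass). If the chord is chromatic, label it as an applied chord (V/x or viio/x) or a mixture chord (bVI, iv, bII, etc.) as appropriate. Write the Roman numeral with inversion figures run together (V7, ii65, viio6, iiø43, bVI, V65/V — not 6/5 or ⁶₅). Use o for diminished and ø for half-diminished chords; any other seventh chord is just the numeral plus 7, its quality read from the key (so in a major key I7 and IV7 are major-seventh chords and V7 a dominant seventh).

iv6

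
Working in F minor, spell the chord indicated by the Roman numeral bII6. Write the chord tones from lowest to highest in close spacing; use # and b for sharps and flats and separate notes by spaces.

Bb Db Gb

bII6 is the Neapolitan sixth — a major triad on the lowered second degree, here in its customary first inversion. In F minor that root is Gb.
So the chord is Gb-Bb-Db, a major triad.
The figured bass 6 indicates first inversion, placing the third (Bb) in the bass: Bb-Db-Gb.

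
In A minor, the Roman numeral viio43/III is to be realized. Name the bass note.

F

The applied chord viio43/III is rooted on B: B-D-F-Ab.
The figure 43 means second inversion — the fifth is in the bass.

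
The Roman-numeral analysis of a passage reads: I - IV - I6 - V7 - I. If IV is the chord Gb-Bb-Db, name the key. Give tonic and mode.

The anchor chord is a major triad on Gb, labeled IV.
If Gb is scale degree 4 and the mode makes that degree carry a major triad, the tonic is Db and the mode is major.

Db major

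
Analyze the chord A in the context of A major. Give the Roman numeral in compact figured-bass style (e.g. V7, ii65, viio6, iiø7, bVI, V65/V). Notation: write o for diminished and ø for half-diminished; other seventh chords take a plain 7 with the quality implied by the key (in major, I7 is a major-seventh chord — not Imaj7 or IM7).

I

The pitches A-C#-E form a major triad rooted on A.
In A major, A is the tonic; the diatonic major triad there is I.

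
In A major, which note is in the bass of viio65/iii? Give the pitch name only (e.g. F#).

The applied chord viio65/iii is rooted on B#: B#-D#-F#-A.
The figure 65 means first inversion — the third is in the bass.

D#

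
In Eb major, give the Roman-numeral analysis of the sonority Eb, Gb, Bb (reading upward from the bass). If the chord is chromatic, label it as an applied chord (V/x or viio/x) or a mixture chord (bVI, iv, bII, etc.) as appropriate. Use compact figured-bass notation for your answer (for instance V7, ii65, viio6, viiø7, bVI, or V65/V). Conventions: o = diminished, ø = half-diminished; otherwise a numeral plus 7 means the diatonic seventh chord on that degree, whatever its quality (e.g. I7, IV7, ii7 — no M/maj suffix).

i

Stacked in thirds the chord is Eb-Gb-Bb: a minor triad on Eb.
Eb is the first degree of Eb major. This is the minor tonic, borrowed from the parallel minor.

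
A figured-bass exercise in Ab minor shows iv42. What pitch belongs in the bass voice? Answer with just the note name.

iv in Ab minor has root Db; the chord is Db-Fb-Ab-Cb.
The figure 42 means third inversion — the seventh is in the bass.

Cb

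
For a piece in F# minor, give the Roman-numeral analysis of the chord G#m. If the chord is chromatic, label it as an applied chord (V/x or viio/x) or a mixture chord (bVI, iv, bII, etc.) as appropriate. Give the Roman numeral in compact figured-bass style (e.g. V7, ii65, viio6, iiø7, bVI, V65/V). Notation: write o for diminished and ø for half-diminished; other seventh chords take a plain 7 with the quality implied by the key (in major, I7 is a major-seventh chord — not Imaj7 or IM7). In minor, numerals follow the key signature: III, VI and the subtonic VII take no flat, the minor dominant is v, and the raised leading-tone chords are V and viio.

Stacked in thirds the chord is G#-B-D#: a minor triad on G#.
G# is the second degree of F# minor. This is the minor supertonic, borrowed from the parallel major (the Dorian ii).

ii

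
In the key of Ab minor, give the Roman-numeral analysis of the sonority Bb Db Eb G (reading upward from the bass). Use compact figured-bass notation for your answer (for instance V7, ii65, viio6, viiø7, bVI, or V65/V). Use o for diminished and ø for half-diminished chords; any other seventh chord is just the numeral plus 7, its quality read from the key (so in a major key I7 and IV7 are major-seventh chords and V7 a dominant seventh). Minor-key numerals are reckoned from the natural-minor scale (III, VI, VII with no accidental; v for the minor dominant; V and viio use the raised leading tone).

V43

Stacked in thirds the chord is Eb-G-Bb-Db: a dominant seventh chord on Eb.
In Ab minor, Eb is the dominant; the diatonic dominant seventh chord there is V7.
With Bb in the bass the chord is in second inversion, so the figured bass is 43.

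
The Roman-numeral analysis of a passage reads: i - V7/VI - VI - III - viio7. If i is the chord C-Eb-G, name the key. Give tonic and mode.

The anchor chord is a minor triad on C, labeled i.
If C is scale degree 1 and the mode makes that degree carry a minor triad, the tonic is C and the mode is minor.

C minor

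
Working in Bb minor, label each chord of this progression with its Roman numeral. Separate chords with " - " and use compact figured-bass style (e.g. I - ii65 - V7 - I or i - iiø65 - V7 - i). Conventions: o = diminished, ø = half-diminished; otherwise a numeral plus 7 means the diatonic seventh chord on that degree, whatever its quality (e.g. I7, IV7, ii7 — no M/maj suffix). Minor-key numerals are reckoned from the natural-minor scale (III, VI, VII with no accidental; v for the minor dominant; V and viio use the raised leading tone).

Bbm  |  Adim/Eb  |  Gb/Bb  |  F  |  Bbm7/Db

i - viio64 - VI6 - V - i65

Bbm: root Bb is the tonic; minor triad there is i.
Adim/Eb: root A is the leading tone; diminished triad there is viio64.
Gb/Bb: root Gb is the submediant; major triad there is VI6.
F has root F, degree 5 in Bb minor, so V.
Bbm7/Db: root Bb is the tonic; minor seventh chord there is i65.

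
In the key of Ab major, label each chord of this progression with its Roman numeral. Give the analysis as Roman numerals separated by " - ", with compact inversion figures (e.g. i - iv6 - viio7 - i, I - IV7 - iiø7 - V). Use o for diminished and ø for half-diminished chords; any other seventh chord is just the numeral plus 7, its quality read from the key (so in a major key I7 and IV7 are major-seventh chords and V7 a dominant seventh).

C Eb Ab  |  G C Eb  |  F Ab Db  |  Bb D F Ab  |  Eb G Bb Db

C-Eb-Ab has root Ab, degree 1 in Ab major, so I6.
G-C-Eb: minor triad on C = scale degree 3 → iii64.
F-Ab-Db: root Db is the subdominant; major triad there is IV6.
Bb-D-F-Ab is the secondary dominant of V (dominant seventh chord on Bb): V7/V.
Eb-G-Bb-Db has root Eb, degree 5 in Ab major, so V7.

I6 - iii64 - IV6 - V7/V - V7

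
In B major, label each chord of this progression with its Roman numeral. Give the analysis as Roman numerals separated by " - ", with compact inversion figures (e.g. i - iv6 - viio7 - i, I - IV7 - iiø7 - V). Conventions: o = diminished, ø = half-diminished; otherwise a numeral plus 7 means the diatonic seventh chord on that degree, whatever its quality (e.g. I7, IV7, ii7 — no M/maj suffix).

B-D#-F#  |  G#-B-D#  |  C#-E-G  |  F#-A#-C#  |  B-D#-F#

B-D#-F#: root B is the tonic; major triad there is I.
G#-B-D#: root G# is the submediant; minor triad there is vi.
C#-E-G: C# with this quality isn't in the key; it's iio, borrowed from the parallel minor.
F#-A#-C#: major triad on F# = scale degree 5 → V.
B-D#-F#: major triad on B = scale degree 1 → I.

I - vi - iio - V - I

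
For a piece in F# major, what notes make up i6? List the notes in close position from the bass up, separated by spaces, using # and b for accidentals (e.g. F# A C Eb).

Scale degree 1 in F# major is F#; here the chord built on it is altered to a minor triad. i6 is the minor tonic, borrowed from the parallel minor.
So the chord is F#-A-C#, a minor triad.
The figured bass 6 indicates first inversion, placing the third (A) in the bass: A-C#-F#.

A C# F#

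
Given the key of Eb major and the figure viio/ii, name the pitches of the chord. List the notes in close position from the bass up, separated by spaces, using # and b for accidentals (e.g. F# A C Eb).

E G Bb

viio/ii is a secondary leading-tone chord. The target ii is F in Eb major; the applied chord is rooted a semitone below, on E.
Building a diminished triad on E gives E-G-Bb.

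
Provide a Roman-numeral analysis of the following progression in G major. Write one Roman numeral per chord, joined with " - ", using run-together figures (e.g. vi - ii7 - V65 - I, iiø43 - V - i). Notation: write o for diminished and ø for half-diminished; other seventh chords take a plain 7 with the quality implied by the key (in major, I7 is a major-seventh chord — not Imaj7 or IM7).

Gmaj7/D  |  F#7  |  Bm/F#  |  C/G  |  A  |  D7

Gmaj7/D: major seventh chord on G = scale degree 1 → I43.
F#7: chromatic; F# is V of iii, so V7/iii.
Bm/F#: minor triad on B = scale degree 3 → iii64.
C/G: major triad on C = scale degree 4 → IV64.
A: chromatic; A is V of V, so V/V.
D7: dominant seventh chord on D = scale degree 5 → V7.

I43 - V7/iii - iii64 - IV64 - V/V - V7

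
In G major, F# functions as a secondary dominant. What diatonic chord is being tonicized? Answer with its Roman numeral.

iii

The chord is a major triad on F#.
A dominant resolves down a perfect fifth: F# → B. In G major, B is scale degree 3, i.e. iii.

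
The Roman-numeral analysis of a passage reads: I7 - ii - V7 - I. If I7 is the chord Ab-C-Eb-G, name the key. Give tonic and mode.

I7 is given as Ab-C-Eb-G — a major seventh chord with root Ab.
If Ab is scale degree 1 and the mode makes that degree carry a major seventh chord, the tonic is Ab and the mode is major.

Ab major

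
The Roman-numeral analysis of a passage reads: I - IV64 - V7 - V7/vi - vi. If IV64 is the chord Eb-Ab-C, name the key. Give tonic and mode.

IV64 is given as Eb-Ab-C — a major triad with root Ab.
If Ab is scale degree 4 and the mode makes that degree carry a major triad, the tonic is Eb and the mode is major.

Eb major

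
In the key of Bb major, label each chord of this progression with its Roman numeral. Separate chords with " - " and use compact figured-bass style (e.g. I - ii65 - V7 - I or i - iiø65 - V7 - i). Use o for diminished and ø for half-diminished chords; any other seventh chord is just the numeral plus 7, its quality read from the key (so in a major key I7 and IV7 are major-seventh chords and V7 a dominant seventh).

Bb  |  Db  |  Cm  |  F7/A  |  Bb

I - bIII - ii - V65 - I

Bb: root Bb is the tonic; major triad there is I.
Db: major triad on Db — chromatic; bIII (borrowed from the parallel minor).
Cm has root C, degree 2 in Bb major, so ii.
F7/A has root F, degree 5 in Bb major, so V65.
Bb has root Bb, degree 1 in Bb major, so I.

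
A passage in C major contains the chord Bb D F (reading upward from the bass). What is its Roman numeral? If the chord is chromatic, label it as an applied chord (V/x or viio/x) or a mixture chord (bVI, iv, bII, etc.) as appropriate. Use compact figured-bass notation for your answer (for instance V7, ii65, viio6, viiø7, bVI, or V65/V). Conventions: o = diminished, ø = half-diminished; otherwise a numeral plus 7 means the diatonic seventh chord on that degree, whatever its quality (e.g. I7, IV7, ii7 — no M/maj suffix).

bVII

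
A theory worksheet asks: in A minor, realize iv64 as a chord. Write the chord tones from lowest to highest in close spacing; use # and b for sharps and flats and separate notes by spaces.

A D F

The numeral's case and figure indicate a minor triad. In A minor its root, the fourth degree, is D.
That chord is spelled D-F-A.
The figured bass 64 indicates second inversion, placing the fifth (A) in the bass: A-D-F.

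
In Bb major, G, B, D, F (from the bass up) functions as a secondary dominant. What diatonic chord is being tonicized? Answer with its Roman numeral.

The chord is a dominant seventh chord on G.
A dominant resolves down a perfect fifth: G → C. In Bb major, C is scale degree 2, i.e. ii.

ii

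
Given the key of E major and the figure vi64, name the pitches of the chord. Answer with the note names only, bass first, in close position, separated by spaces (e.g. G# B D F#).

G# C# E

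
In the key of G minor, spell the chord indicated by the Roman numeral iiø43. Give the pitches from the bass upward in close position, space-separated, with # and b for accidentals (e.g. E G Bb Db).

The numeral's case and figure indicate a half-diminished seventh chord. In G minor its root, scale degree 2, is A.
That chord is spelled A-C-Eb-G.
With the 43 figure the chord is in second inversion; from the bass Eb upward in close position it reads Eb-G-A-C.

Eb G A C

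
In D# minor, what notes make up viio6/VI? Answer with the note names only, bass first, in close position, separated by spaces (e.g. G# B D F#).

viio6/VI is a secondary leading-tone chord. The target VI is B in D# minor; the applied chord is rooted a semitone below, on A#.
Building a diminished triad on A# gives A#-C#-E.
With the 6 figure the chord is in first inversion; from the bass C# upward in close position it reads C#-E-A#.

C# E A#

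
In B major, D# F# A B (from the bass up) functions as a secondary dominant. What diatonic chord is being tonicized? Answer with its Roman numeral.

The chord is a dominant seventh chord on B.
A dominant resolves down a perfect fifth: B → E. In B major, E is scale degree 4, i.e. IV.

IV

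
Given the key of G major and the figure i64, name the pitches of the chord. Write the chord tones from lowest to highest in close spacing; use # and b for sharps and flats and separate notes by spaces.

i64 is the minor tonic, borrowed from the parallel minor. In G major that root is G.
So the chord is G-Bb-D.
The figured bass 64 indicates second inversion, placing the fifth (D) in the bass: D-G-Bb.

D G Bb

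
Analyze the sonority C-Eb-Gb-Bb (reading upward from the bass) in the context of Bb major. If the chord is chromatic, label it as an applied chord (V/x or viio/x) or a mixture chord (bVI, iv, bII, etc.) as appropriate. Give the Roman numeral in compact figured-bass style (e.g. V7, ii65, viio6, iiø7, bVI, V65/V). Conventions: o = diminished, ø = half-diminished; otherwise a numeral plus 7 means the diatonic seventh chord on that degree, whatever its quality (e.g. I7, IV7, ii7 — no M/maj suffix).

iiø7

Stacked in thirds the chord is C-Eb-Gb-Bb: a half-diminished seventh chord on C.
C is the second degree of Bb major. This is the half-diminished supertonic seventh, borrowed from the parallel minor.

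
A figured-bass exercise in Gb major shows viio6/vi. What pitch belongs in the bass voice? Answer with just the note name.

F

The applied chord viio6/vi is rooted on D: D-F-Ab.
The figure 6 means first inversion — the third is in the bass.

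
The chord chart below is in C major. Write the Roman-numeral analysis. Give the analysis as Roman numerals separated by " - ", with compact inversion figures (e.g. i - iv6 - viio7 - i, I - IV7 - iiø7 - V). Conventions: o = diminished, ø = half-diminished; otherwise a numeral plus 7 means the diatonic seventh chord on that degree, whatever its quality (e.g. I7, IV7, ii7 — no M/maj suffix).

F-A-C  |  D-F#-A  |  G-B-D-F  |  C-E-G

IV - V/V - V7 - I

F-A-C: major triad on F = scale degree 4 → IV.
D-F#-A is the secondary dominant of V (major triad on D): V/V.
G-B-D-F has root G, degree 5 in C major, so V7.
C-E-G: major triad on C = scale degree 1 → I.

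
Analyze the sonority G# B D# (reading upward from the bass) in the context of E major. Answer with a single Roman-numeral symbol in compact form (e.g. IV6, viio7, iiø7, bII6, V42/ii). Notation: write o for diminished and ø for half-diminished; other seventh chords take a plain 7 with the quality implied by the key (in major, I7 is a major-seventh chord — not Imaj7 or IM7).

iii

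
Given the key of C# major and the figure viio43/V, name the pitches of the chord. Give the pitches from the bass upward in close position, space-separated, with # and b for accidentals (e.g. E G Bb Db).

viio43/V is a secondary leading-tone chord. The target V is G# in C# major; the applied chord is rooted a semitone below, on F##.
Building a fully diminished seventh chord on F## gives F##-A#-C#-E.
The figured bass 43 indicates second inversion, placing the fifth (C#) in the bass: C#-E-F##-A#.

C# E F## A#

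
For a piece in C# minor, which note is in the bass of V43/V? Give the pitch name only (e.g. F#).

A#

The applied chord V43/V is rooted on D#: D#-F##-A#-C#.
The figure 43 means second inversion — the fifth is in the bass.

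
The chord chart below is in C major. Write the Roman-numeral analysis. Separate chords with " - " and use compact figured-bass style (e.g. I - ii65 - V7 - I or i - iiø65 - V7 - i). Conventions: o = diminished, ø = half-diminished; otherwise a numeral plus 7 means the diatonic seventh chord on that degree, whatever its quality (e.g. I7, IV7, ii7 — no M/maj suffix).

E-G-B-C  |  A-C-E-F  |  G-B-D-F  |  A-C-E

E-G-B-C: major seventh chord on C = scale degree 1 → I65.
A-C-E-F: root F is the subdominant; major seventh chord there is IV65.
G-B-D-F: root G is the dominant; dominant seventh chord there is V7.
A-C-E has root A, degree 6 in C major, so vi.

I65 - IV65 - V7 - vi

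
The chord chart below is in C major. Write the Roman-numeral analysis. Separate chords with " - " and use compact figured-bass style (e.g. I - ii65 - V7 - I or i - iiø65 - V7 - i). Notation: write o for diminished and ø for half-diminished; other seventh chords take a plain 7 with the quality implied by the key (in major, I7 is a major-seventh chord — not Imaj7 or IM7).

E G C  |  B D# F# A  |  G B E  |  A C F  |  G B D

I6 - V7/iii - iii6 - IV6 - V

E-G-C: root C is the tonic; major triad there is I6.
B-D#-F#-A: chromatic; B is V of iii, so V7/iii.
G-B-E has root E, degree 3 in C major, so iii6.
A-C-F: root F is the subdominant; major triad there is IV6.
G-B-D has root G, degree 5 in C major, so V.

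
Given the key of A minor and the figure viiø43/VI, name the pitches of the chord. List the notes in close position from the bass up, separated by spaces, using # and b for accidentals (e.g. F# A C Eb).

viiø43/VI is a secondary leading-tone chord. The target VI is F in A minor; the applied chord is rooted a semitone below, on E.
Building a half-diminished seventh chord on E gives E-G-Bb-D.
The figured bass 43 indicates second inversion, placing the fifth (Bb) in the bass: Bb-D-E-G.

Bb D E G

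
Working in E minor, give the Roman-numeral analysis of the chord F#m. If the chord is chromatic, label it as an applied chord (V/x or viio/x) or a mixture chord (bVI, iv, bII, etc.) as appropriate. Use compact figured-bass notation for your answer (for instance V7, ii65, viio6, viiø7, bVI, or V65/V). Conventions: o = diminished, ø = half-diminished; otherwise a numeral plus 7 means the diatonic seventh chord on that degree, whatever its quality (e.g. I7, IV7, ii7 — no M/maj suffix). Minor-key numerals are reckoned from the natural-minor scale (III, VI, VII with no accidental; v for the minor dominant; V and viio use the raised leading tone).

ii

Stacked in thirds the chord is F#-A-C#: a minor triad on F#.
F# is the second degree of E minor. This is the minor supertonic, borrowed from the parallel major (the Dorian ii).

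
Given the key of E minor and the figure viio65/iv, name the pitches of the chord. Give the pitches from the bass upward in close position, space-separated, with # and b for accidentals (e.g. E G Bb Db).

B D F G#

viio65/iv is a secondary leading-tone chord. The target iv is A in E minor; the applied chord is rooted a semitone below, on G#.
Building a fully diminished seventh chord on G# gives G#-B-D-F.
The figured bass 65 indicates first inversion, placing the third (B) in the bass: B-D-F-G#.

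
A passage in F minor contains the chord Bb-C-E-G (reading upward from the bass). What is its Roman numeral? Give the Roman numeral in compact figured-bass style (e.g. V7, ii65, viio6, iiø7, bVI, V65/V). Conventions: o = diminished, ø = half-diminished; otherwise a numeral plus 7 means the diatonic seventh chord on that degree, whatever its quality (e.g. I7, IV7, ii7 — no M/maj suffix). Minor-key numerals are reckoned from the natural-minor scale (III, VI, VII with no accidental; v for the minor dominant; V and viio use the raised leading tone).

V42

The pitches C-E-G-Bb form a dominant seventh chord rooted on C.
C is scale degree 5 in F minor, and a dominant seventh chord on that degree is written V7.
With Bb in the bass the chord is in third inversion, so the figured bass is 42.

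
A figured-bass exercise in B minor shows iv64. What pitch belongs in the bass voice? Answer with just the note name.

B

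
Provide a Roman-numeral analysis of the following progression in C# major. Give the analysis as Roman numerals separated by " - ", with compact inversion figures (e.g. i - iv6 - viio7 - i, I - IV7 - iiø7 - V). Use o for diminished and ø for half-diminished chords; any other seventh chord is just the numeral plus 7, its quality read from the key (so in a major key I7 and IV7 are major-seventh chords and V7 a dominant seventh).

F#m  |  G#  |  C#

iv - V - I

F#m is non-diatonic — iv, a mixture chord from C# minor.
G# has root G#, degree 5 in C# major, so V.
C# has root C#, degree 1 in C# major, so I.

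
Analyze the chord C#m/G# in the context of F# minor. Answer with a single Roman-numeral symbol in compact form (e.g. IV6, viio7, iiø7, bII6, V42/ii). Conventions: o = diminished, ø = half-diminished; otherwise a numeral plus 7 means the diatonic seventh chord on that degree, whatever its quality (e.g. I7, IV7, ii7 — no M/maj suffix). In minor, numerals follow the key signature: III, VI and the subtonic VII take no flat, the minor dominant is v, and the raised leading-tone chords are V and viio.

v64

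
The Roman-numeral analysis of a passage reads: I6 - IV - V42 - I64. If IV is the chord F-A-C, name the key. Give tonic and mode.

C major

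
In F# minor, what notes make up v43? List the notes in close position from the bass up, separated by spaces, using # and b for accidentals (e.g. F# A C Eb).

In F# minor, the dominant is C#, and the diatonic chord built there is a minor seventh chord.
That chord is spelled C#-E-G#-B.
With the 43 figure the chord is in second inversion; from the bass G# upward in close position it reads G#-B-C#-E.

G# B C# E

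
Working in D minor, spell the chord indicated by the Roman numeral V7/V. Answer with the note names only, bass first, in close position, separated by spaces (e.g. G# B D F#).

The slash means an applied dominant: we want the dominant of V. In D minor, V is A major, and its dominant is built on E.
Building a dominant seventh chord on E gives E-G#-B-D.

E G# B D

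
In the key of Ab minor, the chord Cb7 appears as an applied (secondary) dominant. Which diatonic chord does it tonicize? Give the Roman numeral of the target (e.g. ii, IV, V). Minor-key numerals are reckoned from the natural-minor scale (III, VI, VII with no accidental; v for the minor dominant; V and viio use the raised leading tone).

The chord is a dominant seventh chord on Cb.
A dominant resolves down a perfect fifth: Cb → Fb. In Ab minor, Fb is scale degree 6, i.e. VI.

VI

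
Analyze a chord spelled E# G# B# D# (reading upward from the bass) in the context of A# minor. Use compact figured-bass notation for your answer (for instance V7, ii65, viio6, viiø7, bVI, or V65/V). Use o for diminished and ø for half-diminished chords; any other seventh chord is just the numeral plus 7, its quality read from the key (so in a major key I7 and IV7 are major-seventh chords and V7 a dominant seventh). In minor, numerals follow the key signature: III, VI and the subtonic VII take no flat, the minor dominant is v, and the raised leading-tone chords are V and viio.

v7

The pitches E#-G#-B#-D# form a minor seventh chord rooted on E#.
In A# minor, E# is the dominant; the diatonic minor seventh chord there is v7.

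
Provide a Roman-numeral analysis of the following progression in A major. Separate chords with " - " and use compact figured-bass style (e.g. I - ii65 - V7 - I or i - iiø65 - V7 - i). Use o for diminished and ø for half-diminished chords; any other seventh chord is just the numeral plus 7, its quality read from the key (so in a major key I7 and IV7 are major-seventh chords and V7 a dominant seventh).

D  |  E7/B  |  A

IV - V43 - I

D: major triad on D = scale degree 4 → IV.
E7/B: dominant seventh chord on E = scale degree 5 → V43.
A has root A, degree 1 in A major, so I.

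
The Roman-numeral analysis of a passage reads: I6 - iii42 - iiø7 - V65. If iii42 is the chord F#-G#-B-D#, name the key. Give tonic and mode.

E major

The chord G#m7/F# is a minor seventh chord rooted on G#; its label is iii42.
If G# is scale degree 3 and the mode makes that degree carry a minor seventh chord, the tonic is E and the mode is major.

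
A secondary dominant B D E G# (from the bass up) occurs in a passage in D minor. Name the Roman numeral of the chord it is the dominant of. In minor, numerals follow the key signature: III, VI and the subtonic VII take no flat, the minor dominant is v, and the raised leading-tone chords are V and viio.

V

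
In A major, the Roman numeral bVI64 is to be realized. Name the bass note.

bVI in A major has root F; the chord is F-A-C.
The figure 64 means second inversion — the fifth is in the bass.

C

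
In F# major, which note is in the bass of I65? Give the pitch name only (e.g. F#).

A#

I in F# major has root F#; the chord is F#-A#-C#-E#.
The figure 65 means first inversion — the third is in the bass.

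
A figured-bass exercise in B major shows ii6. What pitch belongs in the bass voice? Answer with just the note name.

E

ii in B major has root C#; the chord is C#-E-G#.
The figure 6 means first inversion — the third is in the bass.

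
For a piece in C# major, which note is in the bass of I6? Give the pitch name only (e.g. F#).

I in C# major has root C#; the chord is C#-E#-G#.
The figure 6 means first inversion — the third is in the bass.

E#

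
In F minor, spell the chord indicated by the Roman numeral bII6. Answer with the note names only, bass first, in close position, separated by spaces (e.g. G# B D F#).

Bb Db Gb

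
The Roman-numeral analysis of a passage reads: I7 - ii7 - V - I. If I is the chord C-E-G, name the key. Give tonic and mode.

I is given as C-E-G — a major triad with root C.
If C is scale degree 1 and the mode makes that degree carry a major triad, the tonic is C and the mode is major.

C major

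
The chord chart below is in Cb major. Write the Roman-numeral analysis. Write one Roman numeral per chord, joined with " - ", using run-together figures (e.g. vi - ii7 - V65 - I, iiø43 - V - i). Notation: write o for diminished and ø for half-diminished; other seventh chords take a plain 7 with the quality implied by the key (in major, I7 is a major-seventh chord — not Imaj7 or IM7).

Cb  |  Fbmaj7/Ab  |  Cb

I - IV65 - I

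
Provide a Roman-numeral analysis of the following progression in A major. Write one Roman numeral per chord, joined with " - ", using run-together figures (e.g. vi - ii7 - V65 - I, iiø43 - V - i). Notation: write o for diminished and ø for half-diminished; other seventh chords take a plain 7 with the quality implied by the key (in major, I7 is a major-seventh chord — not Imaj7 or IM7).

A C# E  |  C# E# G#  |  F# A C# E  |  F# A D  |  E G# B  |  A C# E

A-C#-E: major triad on A = scale degree 1 → I.
C#-E#-G#: chromatic; C# is V of vi, so V/vi.
F#-A-C#-E: root F# is the submediant; minor seventh chord there is vi7.
F#-A-D: root D is the subdominant; major triad there is IV6.
E-G#-B has root E, degree 5 in A major, so V.
A-C#-E: root A is the tonic; major triad there is I.

I - V/vi - vi7 - IV6 - V - I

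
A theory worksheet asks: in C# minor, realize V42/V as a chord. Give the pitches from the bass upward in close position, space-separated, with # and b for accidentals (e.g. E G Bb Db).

The slash means an applied dominant: we want the dominant of V. In C# minor, V is G# major, and its dominant is built on D#.
Building a dominant seventh chord on D# gives D#-F##-A#-C#.
The figured bass 42 indicates third inversion, placing the seventh (C#) in the bass: C#-D#-F##-A#.

C# D# F## A#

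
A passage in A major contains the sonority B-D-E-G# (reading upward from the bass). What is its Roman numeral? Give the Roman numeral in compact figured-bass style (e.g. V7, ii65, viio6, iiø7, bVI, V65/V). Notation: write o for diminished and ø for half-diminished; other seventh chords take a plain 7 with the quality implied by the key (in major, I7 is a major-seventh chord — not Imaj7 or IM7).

Stacked in thirds the chord is E-G#-B-D: a dominant seventh chord on E.
In A major, E is the dominant; the diatonic dominant seventh chord there is V7.
With B in the bass the chord is in second inversion, so the figured bass is 43.

V43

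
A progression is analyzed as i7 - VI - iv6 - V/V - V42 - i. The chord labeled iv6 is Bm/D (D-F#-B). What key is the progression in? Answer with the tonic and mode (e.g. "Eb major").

F# minor

iv6 is given as D-F#-B — a minor triad with root B.
If B is scale degree 4 and the mode makes that degree carry a minor triad, the tonic is F# and the mode is minor.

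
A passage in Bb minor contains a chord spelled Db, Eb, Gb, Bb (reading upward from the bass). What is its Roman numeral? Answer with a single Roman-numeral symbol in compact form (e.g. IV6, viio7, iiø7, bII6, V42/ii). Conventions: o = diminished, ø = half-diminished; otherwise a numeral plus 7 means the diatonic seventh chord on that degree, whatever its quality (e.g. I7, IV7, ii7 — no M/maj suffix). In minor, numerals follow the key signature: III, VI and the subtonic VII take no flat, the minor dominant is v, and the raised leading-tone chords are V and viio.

The pitches Eb-Gb-Bb-Db form a minor seventh chord rooted on Eb.
Eb is scale degree 4 in Bb minor, and a minor seventh chord on that degree is written iv7.
With Db in the bass the chord is in third inversion, so the figured bass is 42.

iv42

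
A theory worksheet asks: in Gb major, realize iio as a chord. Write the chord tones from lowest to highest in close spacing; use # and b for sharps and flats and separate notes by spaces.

Scale degree 2 in Gb major is Ab; here the chord built on it is altered to a diminished triad. iio is the diminished supertonic triad, borrowed from the parallel minor.
So the chord is Ab-Cb-Ebb.

Ab Cb Ebb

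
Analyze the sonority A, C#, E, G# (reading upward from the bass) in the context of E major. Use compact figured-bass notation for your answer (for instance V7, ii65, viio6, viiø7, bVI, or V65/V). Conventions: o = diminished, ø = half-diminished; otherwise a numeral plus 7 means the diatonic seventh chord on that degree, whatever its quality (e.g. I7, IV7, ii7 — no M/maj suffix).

IV7

Stacked in thirds the chord is A-C#-E-G#: a major seventh chord on A.
A is scale degree 4 in E major, and a major seventh chord on that degree is written IV7.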